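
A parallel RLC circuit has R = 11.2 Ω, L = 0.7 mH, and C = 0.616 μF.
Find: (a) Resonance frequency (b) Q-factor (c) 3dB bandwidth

Step 1 — Resonance: ω₀ = 1/√(LC) = 1/√(0.0007·6.16e-07) = 4.816e+04 rad/s.
Step 2 — f₀ = ω₀/(2π) = 7664 Hz.
Step 3 — Parallel Q: Q = R/(ω₀L) = 11.2/(4.816e+04·0.0007) = 0.3322.
Step 4 — Bandwidth: Δω = ω₀/Q = 1.449e+05 rad/s; BW = Δω/(2π) = 2.307e+04 Hz.

(a) f₀ = 7664 Hz  (b) Q = 0.3322  (c) BW = 2.307e+04 Hz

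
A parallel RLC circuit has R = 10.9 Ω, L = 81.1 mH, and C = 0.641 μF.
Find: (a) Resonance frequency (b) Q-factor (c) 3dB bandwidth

Step 1 — Resonance: ω₀ = 1/√(LC) = 1/√(0.0811·6.41e-07) = 4386 rad/s.
Step 2 — f₀ = ω₀/(2π) = 698 Hz.
Step 3 — Parallel Q: Q = R/(ω₀L) = 10.9/(4386·0.0811) = 0.03064.
Step 4 — Bandwidth: Δω = ω₀/Q = 1.431e+05 rad/s; BW = Δω/(2π) = 2.278e+04 Hz.

(a) f₀ = 698 Hz  (b) Q = 0.03064  (c) BW = 2.278e+04 Hz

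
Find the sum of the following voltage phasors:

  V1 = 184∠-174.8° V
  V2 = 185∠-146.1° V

Step 1 — Convert each phasor to rectangular form:
  V1 = 184·(cos(-174.8°) + j·sin(-174.8°)) = -183.2 - j16.68 V
  V2 = 185·(cos(-146.1°) + j·sin(-146.1°)) = -153.6 - j103.2 V
Step 2 — Sum components: V_total = -336.8 - j119.9 V.
Step 3 — Convert to polar: |V_total| = 357.5 V, ∠V_total = -160.4°.

V_total = 357.5∠-160.4° V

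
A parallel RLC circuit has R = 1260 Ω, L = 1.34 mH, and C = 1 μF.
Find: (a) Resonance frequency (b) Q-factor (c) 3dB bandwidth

Step 1 — Resonance: ω₀ = 1/√(LC) = 1/√(0.00134·1e-06) = 2.732e+04 rad/s.
Step 2 — f₀ = ω₀/(2π) = 4348 Hz.
Step 3 — Parallel Q: Q = R/(ω₀L) = 1260/(2.732e+04·0.00134) = 34.42.
Step 4 — Bandwidth: Δω = ω₀/Q = 793.7 rad/s; BW = Δω/(2π) = 126.3 Hz.

(a) f₀ = 4348 Hz  (b) Q = 34.42  (c) BW = 126.3 Hz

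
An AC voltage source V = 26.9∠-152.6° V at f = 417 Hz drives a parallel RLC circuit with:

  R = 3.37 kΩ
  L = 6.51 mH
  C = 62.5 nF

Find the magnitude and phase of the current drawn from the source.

Step 1 — Angular frequency: ω = 2π·f = 2π·417 = 2620 rad/s.
Step 2 — Component impedances:
  R: Z = R = 3370 Ω
  L: Z = jωL = j·2620·0.00651 = 0 + j17.06 Ω
  C: Z = 1/(jωC) = -j/(ω·C) = 0 - j6107 Ω
Step 3 — Parallel combination: 1/Z_total = 1/R + 1/L + 1/C; Z_total = 0.08681 + j17.1 Ω = 17.1∠89.7° Ω.
Step 4 — Source phasor: V = 26.9∠-152.6° V = -23.88 - j12.38 V.
Step 5 — Ohm's law: I = V / Z_total = (-23.88 - j12.38) / (0.08681 + j17.1) = -0.7308 + j1.393 A.
Step 6 — Convert to polar: |I| = 1.573 A, ∠I = 117.7°.

I = 1.573∠117.7° A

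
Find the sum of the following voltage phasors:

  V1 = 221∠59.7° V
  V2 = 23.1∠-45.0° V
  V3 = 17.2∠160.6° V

Step 1 — Convert each phasor to rectangular form:
  V1 = 221·(cos(59.7°) + j·sin(59.7°)) = 111.5 + j190.8 V
  V2 = 23.1·(cos(-45.0°) + j·sin(-45.0°)) = 16.33 - j16.33 V
  V3 = 17.2·(cos(160.6°) + j·sin(160.6°)) = -16.22 + j5.713 V
Step 2 — Sum components: V_total = 111.6 + j180.2 V.
Step 3 — Convert to polar: |V_total| = 212 V, ∠V_total = 58.2°.

V_total = 212∠58.2° V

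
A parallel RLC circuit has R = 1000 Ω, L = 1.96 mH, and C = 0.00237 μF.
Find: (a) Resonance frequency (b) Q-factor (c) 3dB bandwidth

Step 1 — Resonance: ω₀ = 1/√(LC) = 1/√(0.00196·2.37e-09) = 4.64e+05 rad/s.
Step 2 — f₀ = ω₀/(2π) = 7.384e+04 Hz.
Step 3 — Parallel Q: Q = R/(ω₀L) = 1000/(4.64e+05·0.00196) = 1.1.
Step 4 — Bandwidth: Δω = ω₀/Q = 4.219e+05 rad/s; BW = Δω/(2π) = 6.715e+04 Hz.

(a) f₀ = 7.384e+04 Hz  (b) Q = 1.1  (c) BW = 6.715e+04 Hz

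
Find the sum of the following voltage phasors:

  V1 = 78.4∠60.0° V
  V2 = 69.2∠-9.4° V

Step 1 — Convert each phasor to rectangular form:
  V1 = 78.4·(cos(60.0°) + j·sin(60.0°)) = 39.2 + j67.9 V
  V2 = 69.2·(cos(-9.4°) + j·sin(-9.4°)) = 68.27 - j11.3 V
Step 2 — Sum components: V_total = 107.5 + j56.59 V.
Step 3 — Convert to polar: |V_total| = 121.5 V, ∠V_total = 27.8°.

V_total = 121.5∠27.8° V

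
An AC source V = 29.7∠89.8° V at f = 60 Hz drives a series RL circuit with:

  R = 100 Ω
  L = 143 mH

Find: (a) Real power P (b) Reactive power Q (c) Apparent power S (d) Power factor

Step 1 — Angular frequency: ω = 2π·f = 2π·60 = 377 rad/s.
Step 2 — Component impedances:
  R: Z = R = 100 Ω
  L: Z = jωL = j·377·0.143 = 0 + j53.91 Ω
Step 3 — Series combination: Z_total = R + L = 100 + j53.91 Ω = 113.6∠28.3° Ω.
Step 4 — Source phasor: V = 29.7∠89.8° V = 0.1037 + j29.7 V.
Step 5 — Current: I = V / Z = 0.1249 + j0.2297 A = 0.2614∠61.5° A.
Step 6 — Complex power: S = V·I* = 6.835 + j3.685 VA.
Step 7 — Real power: P = Re(S) = 6.835 W.
Step 8 — Reactive power: Q = Im(S) = 3.685 VAR.
Step 9 — Apparent power: |S| = 7.764 VA.
Step 10 — Power factor: PF = P/|S| = 0.8802 (lagging).

(a) P = 6.835 W  (b) Q = 3.685 VAR  (c) S = 7.764 VA  (d) PF = 0.8802 (lagging)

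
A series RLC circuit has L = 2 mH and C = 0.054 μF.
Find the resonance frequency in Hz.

Step 1 — Resonance condition Im(Z)=0 gives ω₀ = 1/√(LC).
Step 2 — ω₀ = 1/√(0.002·5.4e-08) = 9.623e+04 rad/s.
Step 3 — f₀ = ω₀/(2π) = 1.531e+04 Hz.

f₀ = 1.531e+04 Hz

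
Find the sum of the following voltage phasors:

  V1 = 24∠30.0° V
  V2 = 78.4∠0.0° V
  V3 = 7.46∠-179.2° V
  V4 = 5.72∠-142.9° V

Step 1 — Convert each phasor to rectangular form:
  V1 = 24·(cos(30.0°) + j·sin(30.0°)) = 20.78 + j12 V
  V2 = 78.4·(cos(0.0°) + j·sin(0.0°)) = 78.4 V
  V3 = 7.46·(cos(-179.2°) + j·sin(-179.2°)) = -7.459 - j0.1042 V
  V4 = 5.72·(cos(-142.9°) + j·sin(-142.9°)) = -4.562 - j3.45 V
Step 2 — Sum components: V_total = 87.16 + j8.445 V.
Step 3 — Convert to polar: |V_total| = 87.57 V, ∠V_total = 5.5°.

V_total = 87.57∠5.5° V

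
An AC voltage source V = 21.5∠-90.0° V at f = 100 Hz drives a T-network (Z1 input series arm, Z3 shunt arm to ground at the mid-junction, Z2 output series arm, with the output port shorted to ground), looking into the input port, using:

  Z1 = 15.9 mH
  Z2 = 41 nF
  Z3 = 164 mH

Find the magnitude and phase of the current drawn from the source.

Step 1 — Angular frequency: ω = 2π·f = 2π·100 = 628.3 rad/s.
Step 2 — Component impedances:
  Z1: Z = jωL = j·628.3·0.0159 = 0 + j9.99 Ω
  Z2: Z = 1/(jωC) = -j/(ω·C) = 0 - j3.882e+04 Ω
  Z3: Z = jωL = j·628.3·0.164 = 0 + j103 Ω
Step 3 — With the output port shorted to ground, the output series arm Z2 runs from the junction to ground; the shunt arm Z3 also runs from the junction to ground. They appear in parallel: Z3 || Z2 = 0 + j103.3 Ω.
Step 4 — Series with input arm Z1: Z_in = Z1 + (Z3 || Z2) = 0 + j113.3 Ω = 113.3∠90.0° Ω.
Step 5 — Source phasor: V = 21.5∠-90.0° V = 0 - j21.5 V.
Step 6 — Ohm's law: I = V / Z_total = (0 - j21.5) / (0 + j113.3) = -0.1897 A.
Step 7 — Convert to polar: |I| = 0.1897 A, ∠I = -180.0°.

I = 0.1897∠-180.0° A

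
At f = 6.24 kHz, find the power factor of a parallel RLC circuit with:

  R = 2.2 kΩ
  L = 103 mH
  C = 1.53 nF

Step 1 — Angular frequency: ω = 2π·f = 2π·6240 = 3.921e+04 rad/s.
Step 2 — Component impedances:
  R: Z = R = 2200 Ω
  L: Z = jωL = j·3.921e+04·0.103 = 0 + j4038 Ω
  C: Z = 1/(jωC) = -j/(ω·C) = 0 - j1.667e+04 Ω
Step 3 — Parallel combination: 1/Z_total = 1/R + 1/L + 1/C; Z_total = 1880 + j775.9 Ω = 2034∠22.4° Ω.
Step 4 — Power factor: PF = cos(φ) = Re(Z)/|Z| = 1880/2034 = 0.9243.
Step 5 — Type: Im(Z) = 775.9 ⇒ lagging (phase φ = 22.4°).

PF = 0.9243 (lagging, φ = 22.4°)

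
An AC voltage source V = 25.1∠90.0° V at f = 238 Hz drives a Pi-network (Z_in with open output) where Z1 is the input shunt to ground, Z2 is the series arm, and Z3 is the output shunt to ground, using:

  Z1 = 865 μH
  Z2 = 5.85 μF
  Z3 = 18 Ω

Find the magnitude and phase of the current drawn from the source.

Step 1 — Angular frequency: ω = 2π·f = 2π·238 = 1495 rad/s.
Step 2 — Component impedances:
  Z1: Z = jωL = j·1495·0.000865 = 0 + j1.294 Ω
  Z2: Z = 1/(jωC) = -j/(ω·C) = 0 - j114.3 Ω
  Z3: Z = R = 18 Ω
Step 3 — With open output, the series arm Z2 and the output shunt Z3 appear in series to ground: Z2 + Z3 = 18 - j114.3 Ω.
Step 4 — Parallel with input shunt Z1: Z_in = Z1 || (Z2 + Z3) = 0.0023 + j1.308 Ω = 1.308∠89.9° Ω.
Step 5 — Source phasor: V = 25.1∠90.0° V = 0 + j25.1 V.
Step 6 — Ohm's law: I = V / Z_total = (0 + j25.1) / (0.0023 + j1.308) = 19.19 + j0.03374 A.
Step 7 — Convert to polar: |I| = 19.19 A, ∠I = 0.1°.

I = 19.19∠0.1° A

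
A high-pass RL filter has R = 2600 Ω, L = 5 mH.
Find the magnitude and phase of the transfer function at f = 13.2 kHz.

Step 1 — Angular frequency: ω = 2π·1.32e+04 = 8.294e+04 rad/s.
Step 2 — Transfer function: H(jω) = jωL/(R + jωL).
Step 3 — Numerator jωL = j·414.7; denominator R + jωL = 2600 + j414.7.
Step 4 — H = 0.02481 + j0.1555.
Step 5 — Magnitude: |H| = 0.1575 (-16.1 dB); phase: φ = 80.9°.

|H| = 0.1575 (-16.1 dB), φ = 80.9°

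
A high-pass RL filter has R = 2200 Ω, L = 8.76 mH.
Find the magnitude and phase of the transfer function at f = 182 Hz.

Step 1 — Angular frequency: ω = 2π·182 = 1144 rad/s.
Step 2 — Transfer function: H(jω) = jωL/(R + jωL).
Step 3 — Numerator jωL = j·10.02; denominator R + jωL = 2200 + j10.02.
Step 4 — H = 2.073e-05 + j0.004553.
Step 5 — Magnitude: |H| = 0.004553 (-46.8 dB); phase: φ = 89.7°.

|H| = 0.004553 (-46.8 dB), φ = 89.7°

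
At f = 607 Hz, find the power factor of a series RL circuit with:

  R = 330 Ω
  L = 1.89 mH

Step 1 — Angular frequency: ω = 2π·f = 2π·607 = 3814 rad/s.
Step 2 — Component impedances:
  R: Z = R = 330 Ω
  L: Z = jωL = j·3814·0.00189 = 0 + j7.208 Ω
Step 3 — Series combination: Z_total = R + L = 330 + j7.208 Ω = 330.1∠1.3° Ω.
Step 4 — Power factor: PF = cos(φ) = Re(Z)/|Z| = 330/330.08 = 0.9998.
Step 5 — Type: Im(Z) = 7.208 ⇒ lagging (phase φ = 1.3°).

PF = 0.9998 (lagging, φ = 1.3°)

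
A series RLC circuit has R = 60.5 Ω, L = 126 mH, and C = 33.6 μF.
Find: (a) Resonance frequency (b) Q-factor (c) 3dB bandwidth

Step 1 — Resonance: ω₀ = 1/√(LC) = 1/√(0.126·3.36e-05) = 486 rad/s.
Step 2 — f₀ = ω₀/(2π) = 77.35 Hz.
Step 3 — Series Q: Q = ω₀L/R = 486·0.126/60.5 = 1.012.
Step 4 — Bandwidth: Δω = ω₀/Q = 480.2 rad/s; BW = Δω/(2π) = 76.42 Hz.

(a) f₀ = 77.35 Hz  (b) Q = 1.012  (c) BW = 76.42 Hz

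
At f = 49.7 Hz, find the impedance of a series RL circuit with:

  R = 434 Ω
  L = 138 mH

Step 1 — Angular frequency: ω = 2π·f = 2π·49.7 = 312.3 rad/s.
Step 2 — Component impedances:
  R: Z = R = 434 Ω
  L: Z = jωL = j·312.3·0.138 = 0 + j43.09 Ω
Step 3 — Series combination: Z_total = R + L = 434 + j43.09 Ω = 436.1∠5.7° Ω.

Z = 434 + j43.09 Ω = 436.1∠5.7° Ω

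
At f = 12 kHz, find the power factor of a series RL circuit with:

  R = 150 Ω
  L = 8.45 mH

Step 1 — Angular frequency: ω = 2π·f = 2π·1.2e+04 = 7.54e+04 rad/s.
Step 2 — Component impedances:
  R: Z = R = 150 Ω
  L: Z = jωL = j·7.54e+04·0.00845 = 0 + j637.1 Ω
Step 3 — Series combination: Z_total = R + L = 150 + j637.1 Ω = 654.5∠76.8° Ω.
Step 4 — Power factor: PF = cos(φ) = Re(Z)/|Z| = 150/654.5 = 0.2292.
Step 5 — Type: Im(Z) = 637.1 ⇒ lagging (phase φ = 76.8°).

PF = 0.2292 (lagging, φ = 76.8°)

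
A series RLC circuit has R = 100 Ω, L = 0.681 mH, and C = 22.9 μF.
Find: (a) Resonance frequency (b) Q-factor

Step 1 — Resonance condition Im(Z)=0 gives ω₀ = 1/√(LC).
Step 2 — ω₀ = 1/√(0.000681·2.29e-05) = 8008 rad/s.
Step 3 — f₀ = ω₀/(2π) = 1274 Hz.
Step 4 — Series Q: Q = ω₀L/R = 8008·0.000681/100 = 0.05453.

(a) f₀ = 1274 Hz  (b) Q = 0.05453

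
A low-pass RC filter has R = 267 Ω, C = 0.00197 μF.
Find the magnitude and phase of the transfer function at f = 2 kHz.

Step 1 — Angular frequency: ω = 2π·2000 = 1.257e+04 rad/s.
Step 2 — Transfer function: H(jω) = 1/(1 + jωRC).
Step 3 — Denominator: 1 + jωRC = 1 + j·1.257e+04·267·1.97e-09 = 1 + j0.00661.
Step 4 — H = 1 - j0.006609.
Step 5 — Magnitude: |H| = 1 (-0.0 dB); phase: φ = -0.4°.

|H| = 1 (-0.0 dB), φ = -0.4°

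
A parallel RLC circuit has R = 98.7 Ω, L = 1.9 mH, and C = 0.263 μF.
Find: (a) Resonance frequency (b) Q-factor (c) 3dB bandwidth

Step 1 — Resonance: ω₀ = 1/√(LC) = 1/√(0.0019·2.63e-07) = 4.473e+04 rad/s.
Step 2 — f₀ = ω₀/(2π) = 7120 Hz.
Step 3 — Parallel Q: Q = R/(ω₀L) = 98.7/(4.473e+04·0.0019) = 1.161.
Step 4 — Bandwidth: Δω = ω₀/Q = 3.852e+04 rad/s; BW = Δω/(2π) = 6131 Hz.

(a) f₀ = 7120 Hz  (b) Q = 1.161  (c) BW = 6131 Hz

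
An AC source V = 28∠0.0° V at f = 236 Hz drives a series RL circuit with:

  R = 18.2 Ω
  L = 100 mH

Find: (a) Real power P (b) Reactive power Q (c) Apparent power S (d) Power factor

Step 1 — Angular frequency: ω = 2π·f = 2π·236 = 1483 rad/s.
Step 2 — Component impedances:
  R: Z = R = 18.2 Ω
  L: Z = jωL = j·1483·0.1 = 0 + j148.3 Ω
Step 3 — Series combination: Z_total = R + L = 18.2 + j148.3 Ω = 149.4∠83.0° Ω.
Step 4 — Source phasor: V = 28∠0.0° V = 28 V.
Step 5 — Current: I = V / Z = 0.02283 - j0.186 A = 0.1874∠-83.0° A.
Step 6 — Complex power: S = V·I* = 0.6393 + j5.209 VA.
Step 7 — Real power: P = Re(S) = 0.6393 W.
Step 8 — Reactive power: Q = Im(S) = 5.209 VAR.
Step 9 — Apparent power: |S| = 5.248 VA.
Step 10 — Power factor: PF = P/|S| = 0.1218 (lagging).

(a) P = 0.6393 W  (b) Q = 5.209 VAR  (c) S = 5.248 VA  (d) PF = 0.1218 (lagging)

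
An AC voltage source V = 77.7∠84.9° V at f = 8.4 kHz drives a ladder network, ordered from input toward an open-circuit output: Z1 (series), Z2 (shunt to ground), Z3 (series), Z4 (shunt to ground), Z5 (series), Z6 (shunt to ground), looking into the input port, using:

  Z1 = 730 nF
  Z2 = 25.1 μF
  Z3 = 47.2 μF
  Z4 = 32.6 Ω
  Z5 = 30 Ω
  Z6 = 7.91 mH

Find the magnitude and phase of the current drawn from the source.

Step 1 — Angular frequency: ω = 2π·f = 2π·8400 = 5.278e+04 rad/s.
Step 2 — Component impedances:
  Z1: Z = 1/(jωC) = -j/(ω·C) = 0 - j25.95 Ω
  Z2: Z = 1/(jωC) = -j/(ω·C) = 0 - j0.7549 Ω
  Z3: Z = 1/(jωC) = -j/(ω·C) = 0 - j0.4014 Ω
  Z4: Z = R = 32.6 Ω
  Z5: Z = R = 30 Ω
  Z6: Z = jωL = j·5.278e+04·0.00791 = 0 + j417.5 Ω
Step 3 — Ladder network (open output): work backward from the far end, alternating series and parallel combinations. Z_in = 0.01765 - j26.71 Ω = 26.71∠-90.0° Ω.
Step 4 — Source phasor: V = 77.7∠84.9° V = 6.907 + j77.39 V.
Step 5 — Ohm's law: I = V / Z_total = (6.907 + j77.39) / (0.01765 - j26.71) = -2.897 + j0.2605 A.
Step 6 — Convert to polar: |I| = 2.909 A, ∠I = 174.9°.

I = 2.909∠174.9° A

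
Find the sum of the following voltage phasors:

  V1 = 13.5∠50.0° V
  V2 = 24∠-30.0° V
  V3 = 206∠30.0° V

Step 1 — Convert each phasor to rectangular form:
  V1 = 13.5·(cos(50.0°) + j·sin(50.0°)) = 8.678 + j10.34 V
  V2 = 24·(cos(-30.0°) + j·sin(-30.0°)) = 20.78 - j12 V
  V3 = 206·(cos(30.0°) + j·sin(30.0°)) = 178.4 + j103 V
Step 2 — Sum components: V_total = 207.9 + j101.3 V.
Step 3 — Convert to polar: |V_total| = 231.3 V, ∠V_total = 26.0°.

V_total = 231.3∠26.0° V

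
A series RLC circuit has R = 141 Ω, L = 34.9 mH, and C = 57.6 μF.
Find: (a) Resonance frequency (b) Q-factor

Step 1 — Resonance condition Im(Z)=0 gives ω₀ = 1/√(LC).
Step 2 — ω₀ = 1/√(0.0349·5.76e-05) = 705.3 rad/s.
Step 3 — f₀ = ω₀/(2π) = 112.3 Hz.
Step 4 — Series Q: Q = ω₀L/R = 705.3·0.0349/141 = 0.1746.

(a) f₀ = 112.3 Hz  (b) Q = 0.1746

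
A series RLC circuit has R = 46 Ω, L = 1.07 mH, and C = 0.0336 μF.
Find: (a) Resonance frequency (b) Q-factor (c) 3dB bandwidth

Step 1 — Resonance condition Im(Z)=0 gives ω₀ = 1/√(LC).
Step 2 — ω₀ = 1/√(0.00107·3.36e-08) = 1.668e+05 rad/s.
Step 3 — f₀ = ω₀/(2π) = 2.654e+04 Hz.
Step 4 — Series Q: Q = ω₀L/R = 1.668e+05·0.00107/46 = 3.879.
Step 5 — 3dB bandwidth: Δω = ω₀/Q = 4.299e+04 rad/s; BW = Δω/(2π) = 6842 Hz.

(a) f₀ = 2.654e+04 Hz  (b) Q = 3.879  (c) BW = 6842 Hz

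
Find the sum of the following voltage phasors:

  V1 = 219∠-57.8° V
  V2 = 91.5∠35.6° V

Step 1 — Convert each phasor to rectangular form:
  V1 = 219·(cos(-57.8°) + j·sin(-57.8°)) = 116.7 - j185.3 V
  V2 = 91.5·(cos(35.6°) + j·sin(35.6°)) = 74.4 + j53.26 V
Step 2 — Sum components: V_total = 191.1 - j132.1 V.
Step 3 — Convert to polar: |V_total| = 232.3 V, ∠V_total = -34.6°.

V_total = 232.3∠-34.6° V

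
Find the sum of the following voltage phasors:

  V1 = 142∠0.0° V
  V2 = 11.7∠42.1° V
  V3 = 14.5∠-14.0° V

Step 1 — Convert each phasor to rectangular form:
  V1 = 142·(cos(0.0°) + j·sin(0.0°)) = 142 V
  V2 = 11.7·(cos(42.1°) + j·sin(42.1°)) = 8.681 + j7.844 V
  V3 = 14.5·(cos(-14.0°) + j·sin(-14.0°)) = 14.07 - j3.508 V
Step 2 — Sum components: V_total = 164.8 + j4.336 V.
Step 3 — Convert to polar: |V_total| = 164.8 V, ∠V_total = 1.5°.

V_total = 164.8∠1.5° V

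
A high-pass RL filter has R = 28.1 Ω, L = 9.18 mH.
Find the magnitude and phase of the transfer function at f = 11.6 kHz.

Step 1 — Angular frequency: ω = 2π·1.16e+04 = 7.288e+04 rad/s.
Step 2 — Transfer function: H(jω) = jωL/(R + jωL).
Step 3 — Numerator jωL = j·669.1; denominator R + jωL = 28.1 + j669.1.
Step 4 — H = 0.9982 + j0.04192.
Step 5 — Magnitude: |H| = 0.9991 (-0.0 dB); phase: φ = 2.4°.

|H| = 0.9991 (-0.0 dB), φ = 2.4°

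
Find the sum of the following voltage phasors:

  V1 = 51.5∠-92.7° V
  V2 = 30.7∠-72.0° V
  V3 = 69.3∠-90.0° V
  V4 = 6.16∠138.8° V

Step 1 — Convert each phasor to rectangular form:
  V1 = 51.5·(cos(-92.7°) + j·sin(-92.7°)) = -2.426 - j51.44 V
  V2 = 30.7·(cos(-72.0°) + j·sin(-72.0°)) = 9.487 - j29.2 V
  V3 = 69.3·(cos(-90.0°) + j·sin(-90.0°)) = 0 - j69.3 V
  V4 = 6.16·(cos(138.8°) + j·sin(138.8°)) = -4.635 + j4.058 V
Step 2 — Sum components: V_total = 2.426 - j145.9 V.
Step 3 — Convert to polar: |V_total| = 145.9 V, ∠V_total = -89.0°.

V_total = 145.9∠-89.0° V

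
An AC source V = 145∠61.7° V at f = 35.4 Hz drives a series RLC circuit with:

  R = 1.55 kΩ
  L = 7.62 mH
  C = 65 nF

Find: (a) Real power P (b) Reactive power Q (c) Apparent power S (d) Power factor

Step 1 — Angular frequency: ω = 2π·f = 2π·35.4 = 222.4 rad/s.
Step 2 — Component impedances:
  R: Z = R = 1550 Ω
  L: Z = jωL = j·222.4·0.00762 = 0 + j1.695 Ω
  C: Z = 1/(jωC) = -j/(ω·C) = 0 - j6.917e+04 Ω
Step 3 — Series combination: Z_total = R + L + C = 1550 - j6.917e+04 Ω = 6.918e+04∠-88.7° Ω.
Step 4 — Source phasor: V = 145∠61.7° V = 68.74 + j127.7 V.
Step 5 — Current: I = V / Z = -0.001823 + j0.001035 A = 0.002096∠150.4° A.
Step 6 — Complex power: S = V·I* = 0.006809 - j0.3038 VA.
Step 7 — Real power: P = Re(S) = 0.006809 W.
Step 8 — Reactive power: Q = Im(S) = -0.3038 VAR.
Step 9 — Apparent power: |S| = 0.3039 VA.
Step 10 — Power factor: PF = P/|S| = 0.0224 (leading).

(a) P = 0.006809 W  (b) Q = -0.3038 VAR  (c) S = 0.3039 VA  (d) PF = 0.0224 (leading)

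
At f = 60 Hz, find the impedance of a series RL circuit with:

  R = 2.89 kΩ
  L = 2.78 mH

Step 1 — Angular frequency: ω = 2π·f = 2π·60 = 377 rad/s.
Step 2 — Component impedances:
  R: Z = R = 2890 Ω
  L: Z = jωL = j·377·0.00278 = 0 + j1.048 Ω
Step 3 — Series combination: Z_total = R + L = 2890 + j1.048 Ω = 2890∠0.0° Ω.

Z = 2890 + j1.048 Ω = 2890∠0.0° Ω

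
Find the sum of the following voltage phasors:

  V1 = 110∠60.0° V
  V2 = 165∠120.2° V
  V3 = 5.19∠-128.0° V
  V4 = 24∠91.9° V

Step 1 — Convert each phasor to rectangular form:
  V1 = 110·(cos(60.0°) + j·sin(60.0°)) = 55 + j95.26 V
  V2 = 165·(cos(120.2°) + j·sin(120.2°)) = -83 + j142.6 V
  V3 = 5.19·(cos(-128.0°) + j·sin(-128.0°)) = -3.195 - j4.09 V
  V4 = 24·(cos(91.9°) + j·sin(91.9°)) = -0.7957 + j23.99 V
Step 2 — Sum components: V_total = -31.99 + j257.8 V.
Step 3 — Convert to polar: |V_total| = 259.7 V, ∠V_total = 97.1°.

V_total = 259.7∠97.1° V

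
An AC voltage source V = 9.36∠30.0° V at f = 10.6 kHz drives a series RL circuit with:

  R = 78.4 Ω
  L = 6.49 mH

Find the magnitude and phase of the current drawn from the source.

Step 1 — Angular frequency: ω = 2π·f = 2π·1.06e+04 = 6.66e+04 rad/s.
Step 2 — Component impedances:
  R: Z = R = 78.4 Ω
  L: Z = jωL = j·6.66e+04·0.00649 = 0 + j432.2 Ω
Step 3 — Series combination: Z_total = R + L = 78.4 + j432.2 Ω = 439.3∠79.7° Ω.
Step 4 — Source phasor: V = 9.36∠30.0° V = 8.106 + j4.68 V.
Step 5 — Ohm's law: I = V / Z_total = (8.106 + j4.68) / (78.4 + j432.2) = 0.01378 - j0.01625 A.
Step 6 — Convert to polar: |I| = 0.02131 A, ∠I = -49.7°.

I = 0.02131∠-49.7° A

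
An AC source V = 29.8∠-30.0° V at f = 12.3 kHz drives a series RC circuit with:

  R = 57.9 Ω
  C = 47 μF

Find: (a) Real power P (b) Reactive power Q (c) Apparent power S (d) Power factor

Step 1 — Angular frequency: ω = 2π·f = 2π·1.23e+04 = 7.728e+04 rad/s.
Step 2 — Component impedances:
  R: Z = R = 57.9 Ω
  C: Z = 1/(jωC) = -j/(ω·C) = 0 - j0.2753 Ω
Step 3 — Series combination: Z_total = R + C = 57.9 - j0.2753 Ω = 57.9∠-0.3° Ω.
Step 4 — Source phasor: V = 29.8∠-30.0° V = 25.81 - j14.9 V.
Step 5 — Current: I = V / Z = 0.4469 - j0.2552 A = 0.5147∠-29.7° A.
Step 6 — Complex power: S = V·I* = 15.34 - j0.07293 VA.
Step 7 — Real power: P = Re(S) = 15.34 W.
Step 8 — Reactive power: Q = Im(S) = -0.07293 VAR.
Step 9 — Apparent power: |S| = 15.34 VA.
Step 10 — Power factor: PF = P/|S| = 1 (leading).

(a) P = 15.34 W  (b) Q = -0.07293 VAR  (c) S = 15.34 VA  (d) PF = 1 (leading)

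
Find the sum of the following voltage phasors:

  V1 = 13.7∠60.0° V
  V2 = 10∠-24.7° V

Step 1 — Convert each phasor to rectangular form:
  V1 = 13.7·(cos(60.0°) + j·sin(60.0°)) = 6.85 + j11.86 V
  V2 = 10·(cos(-24.7°) + j·sin(-24.7°)) = 9.085 - j4.179 V
Step 2 — Sum components: V_total = 15.94 + j7.686 V.
Step 3 — Convert to polar: |V_total| = 17.69 V, ∠V_total = 25.7°.

V_total = 17.69∠25.7° V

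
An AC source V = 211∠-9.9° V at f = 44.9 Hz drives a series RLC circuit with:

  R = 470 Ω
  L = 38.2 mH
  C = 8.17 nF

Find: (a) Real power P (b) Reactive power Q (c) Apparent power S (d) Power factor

Step 1 — Angular frequency: ω = 2π·f = 2π·44.9 = 282.1 rad/s.
Step 2 — Component impedances:
  R: Z = R = 470 Ω
  L: Z = jωL = j·282.1·0.0382 = 0 + j10.78 Ω
  C: Z = 1/(jωC) = -j/(ω·C) = 0 - j4.339e+05 Ω
Step 3 — Series combination: Z_total = R + L + C = 470 - j4.339e+05 Ω = 4.339e+05∠-89.9° Ω.
Step 4 — Source phasor: V = 211∠-9.9° V = 207.9 - j36.28 V.
Step 5 — Current: I = V / Z = 8.414e-05 + j0.000479 A = 0.0004863∠80.0° A.
Step 6 — Complex power: S = V·I* = 0.0001112 - j0.1026 VA.
Step 7 — Real power: P = Re(S) = 0.0001112 W.
Step 8 — Reactive power: Q = Im(S) = -0.1026 VAR.
Step 9 — Apparent power: |S| = 0.1026 VA.
Step 10 — Power factor: PF = P/|S| = 0.001083 (leading).

(a) P = 0.0001112 W  (b) Q = -0.1026 VAR  (c) S = 0.1026 VA  (d) PF = 0.001083 (leading)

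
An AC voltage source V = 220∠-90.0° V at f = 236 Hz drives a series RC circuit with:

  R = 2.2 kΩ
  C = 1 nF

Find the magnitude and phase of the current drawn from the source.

Step 1 — Angular frequency: ω = 2π·f = 2π·236 = 1483 rad/s.
Step 2 — Component impedances:
  R: Z = R = 2200 Ω
  C: Z = 1/(jωC) = -j/(ω·C) = 0 - j6.744e+05 Ω
Step 3 — Series combination: Z_total = R + C = 2200 - j6.744e+05 Ω = 6.744e+05∠-89.8° Ω.
Step 4 — Source phasor: V = 220∠-90.0° V = 0 - j220 V.
Step 5 — Ohm's law: I = V / Z_total = (0 - j220) / (2200 - j6.744e+05) = 0.0003262 - j1.064e-06 A.
Step 6 — Convert to polar: |I| = 0.0003262 A, ∠I = -0.2°.

I = 0.0003262∠-0.2° A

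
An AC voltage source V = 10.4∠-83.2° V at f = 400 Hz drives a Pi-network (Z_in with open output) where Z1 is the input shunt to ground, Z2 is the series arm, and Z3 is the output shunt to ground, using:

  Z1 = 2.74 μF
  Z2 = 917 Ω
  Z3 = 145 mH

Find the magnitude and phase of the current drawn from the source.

Step 1 — Angular frequency: ω = 2π·f = 2π·400 = 2513 rad/s.
Step 2 — Component impedances:
  Z1: Z = 1/(jωC) = -j/(ω·C) = 0 - j145.2 Ω
  Z2: Z = R = 917 Ω
  Z3: Z = jωL = j·2513·0.145 = 0 + j364.4 Ω
Step 3 — With open output, the series arm Z2 and the output shunt Z3 appear in series to ground: Z2 + Z3 = 917 + j364.4 Ω.
Step 4 — Parallel with input shunt Z1: Z_in = Z1 || (Z2 + Z3) = 21.75 - j150.4 Ω = 152∠-81.8° Ω.
Step 5 — Source phasor: V = 10.4∠-83.2° V = 1.231 - j10.33 V.
Step 6 — Ohm's law: I = V / Z_total = (1.231 - j10.33) / (21.75 - j150.4) = 0.06841 - j0.001707 A.
Step 7 — Convert to polar: |I| = 0.06843 A, ∠I = -1.4°.

I = 0.06843∠-1.4° A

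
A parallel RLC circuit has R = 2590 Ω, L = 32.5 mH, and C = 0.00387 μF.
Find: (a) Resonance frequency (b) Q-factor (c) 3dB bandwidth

Step 1 — Resonance: ω₀ = 1/√(LC) = 1/√(0.0325·3.87e-09) = 8.917e+04 rad/s.
Step 2 — f₀ = ω₀/(2π) = 1.419e+04 Hz.
Step 3 — Parallel Q: Q = R/(ω₀L) = 2590/(8.917e+04·0.0325) = 0.8937.
Step 4 — Bandwidth: Δω = ω₀/Q = 9.977e+04 rad/s; BW = Δω/(2π) = 1.588e+04 Hz.

(a) f₀ = 1.419e+04 Hz  (b) Q = 0.8937  (c) BW = 1.588e+04 Hz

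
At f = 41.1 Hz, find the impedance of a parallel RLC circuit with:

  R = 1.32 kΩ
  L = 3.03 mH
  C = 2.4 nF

Step 1 — Angular frequency: ω = 2π·f = 2π·41.1 = 258.2 rad/s.
Step 2 — Component impedances:
  R: Z = R = 1320 Ω
  L: Z = jωL = j·258.2·0.00303 = 0 + j0.7825 Ω
  C: Z = 1/(jωC) = -j/(ω·C) = 0 - j1.613e+06 Ω
Step 3 — Parallel combination: 1/Z_total = 1/R + 1/L + 1/C; Z_total = 0.0004638 + j0.7825 Ω = 0.7825∠90.0° Ω.

Z = 0.0004638 + j0.7825 Ω = 0.7825∠90.0° Ω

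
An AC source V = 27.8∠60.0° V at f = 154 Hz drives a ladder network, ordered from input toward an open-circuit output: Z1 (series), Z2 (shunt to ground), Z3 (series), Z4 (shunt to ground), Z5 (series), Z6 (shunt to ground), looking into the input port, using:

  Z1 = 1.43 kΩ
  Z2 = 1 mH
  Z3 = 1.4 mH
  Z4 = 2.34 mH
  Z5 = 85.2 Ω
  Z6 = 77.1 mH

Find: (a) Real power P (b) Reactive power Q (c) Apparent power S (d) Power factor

Step 1 — Angular frequency: ω = 2π·f = 2π·154 = 967.6 rad/s.
Step 2 — Component impedances:
  Z1: Z = R = 1430 Ω
  Z2: Z = jωL = j·967.6·0.001 = 0 + j0.9676 Ω
  Z3: Z = jωL = j·967.6·0.0014 = 0 + j1.355 Ω
  Z4: Z = jωL = j·967.6·0.00234 = 0 + j2.264 Ω
  Z5: Z = R = 85.2 Ω
  Z6: Z = jωL = j·967.6·0.0771 = 0 + j74.6 Ω
Step 3 — Ladder network (open output): work backward from the far end, alternating series and parallel combinations. Z_in = 1430 + j0.7621 Ω = 1430∠0.0° Ω.
Step 4 — Source phasor: V = 27.8∠60.0° V = 13.9 + j24.08 V.
Step 5 — Current: I = V / Z = 0.009729 + j0.01683 A = 0.01944∠60.0° A.
Step 6 — Complex power: S = V·I* = 0.5404 + j0.000288 VA.
Step 7 — Real power: P = Re(S) = 0.5404 W.
Step 8 — Reactive power: Q = Im(S) = 0.000288 VAR.
Step 9 — Apparent power: |S| = 0.5404 VA.
Step 10 — Power factor: PF = P/|S| = 1 (lagging).

(a) P = 0.5404 W  (b) Q = 0.000288 VAR  (c) S = 0.5404 VA  (d) PF = 1 (lagging)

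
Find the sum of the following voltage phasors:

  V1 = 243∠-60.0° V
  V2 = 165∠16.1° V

Step 1 — Convert each phasor to rectangular form:
  V1 = 243·(cos(-60.0°) + j·sin(-60.0°)) = 121.5 - j210.4 V
  V2 = 165·(cos(16.1°) + j·sin(16.1°)) = 158.5 + j45.76 V
Step 2 — Sum components: V_total = 280 - j164.7 V.
Step 3 — Convert to polar: |V_total| = 324.9 V, ∠V_total = -30.5°.

V_total = 324.9∠-30.5° V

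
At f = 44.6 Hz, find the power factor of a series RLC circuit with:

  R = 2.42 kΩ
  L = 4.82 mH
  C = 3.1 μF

Step 1 — Angular frequency: ω = 2π·f = 2π·44.6 = 280.2 rad/s.
Step 2 — Component impedances:
  R: Z = R = 2420 Ω
  L: Z = jωL = j·280.2·0.00482 = 0 + j1.351 Ω
  C: Z = 1/(jωC) = -j/(ω·C) = 0 - j1151 Ω
Step 3 — Series combination: Z_total = R + L + C = 2420 - j1150 Ω = 2679∠-25.4° Ω.
Step 4 — Power factor: PF = cos(φ) = Re(Z)/|Z| = 2420/2679.3 = 0.9032.
Step 5 — Type: Im(Z) = -1150 ⇒ leading (phase φ = -25.4°).

PF = 0.9032 (leading, φ = -25.4°)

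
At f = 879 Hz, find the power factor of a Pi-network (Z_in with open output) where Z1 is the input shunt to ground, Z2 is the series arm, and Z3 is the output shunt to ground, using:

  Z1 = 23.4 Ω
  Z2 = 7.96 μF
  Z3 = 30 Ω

Step 1 — Angular frequency: ω = 2π·f = 2π·879 = 5523 rad/s.
Step 2 — Component impedances:
  Z1: Z = R = 23.4 Ω
  Z2: Z = 1/(jωC) = -j/(ω·C) = 0 - j22.75 Ω
  Z3: Z = R = 30 Ω
Step 3 — With open output, the series arm Z2 and the output shunt Z3 appear in series to ground: Z2 + Z3 = 30 - j22.75 Ω.
Step 4 — Parallel with input shunt Z1: Z_in = Z1 || (Z2 + Z3) = 14.72 - j3.697 Ω = 15.18∠-14.1° Ω.
Step 5 — Power factor: PF = cos(φ) = Re(Z)/|Z| = 14.721/15.178 = 0.9699.
Step 6 — Type: Im(Z) = -3.697 ⇒ leading (phase φ = -14.1°).

PF = 0.9699 (leading, φ = -14.1°)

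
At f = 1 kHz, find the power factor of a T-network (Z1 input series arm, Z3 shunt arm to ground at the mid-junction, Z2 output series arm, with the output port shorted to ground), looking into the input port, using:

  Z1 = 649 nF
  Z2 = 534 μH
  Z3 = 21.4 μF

Step 1 — Angular frequency: ω = 2π·f = 2π·1000 = 6283 rad/s.
Step 2 — Component impedances:
  Z1: Z = 1/(jωC) = -j/(ω·C) = 0 - j245.2 Ω
  Z2: Z = jωL = j·6283·0.000534 = 0 + j3.355 Ω
  Z3: Z = 1/(jωC) = -j/(ω·C) = 0 - j7.437 Ω
Step 3 — With the output port shorted to ground, the output series arm Z2 runs from the junction to ground; the shunt arm Z3 also runs from the junction to ground. They appear in parallel: Z3 || Z2 = 0 + j6.113 Ω.
Step 4 — Series with input arm Z1: Z_in = Z1 + (Z3 || Z2) = 0 - j239.1 Ω = 239.1∠-90.0° Ω.
Step 5 — Power factor: PF = cos(φ) = Re(Z)/|Z| = 0/239.1 = 0.
Step 6 — Type: Im(Z) = -239.1 ⇒ leading (phase φ = -90.0°).

PF = 0 (leading, φ = -90.0°)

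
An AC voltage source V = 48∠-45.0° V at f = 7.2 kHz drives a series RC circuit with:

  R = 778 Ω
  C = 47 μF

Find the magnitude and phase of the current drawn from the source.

Step 1 — Angular frequency: ω = 2π·f = 2π·7200 = 4.524e+04 rad/s.
Step 2 — Component impedances:
  R: Z = R = 778 Ω
  C: Z = 1/(jωC) = -j/(ω·C) = 0 - j0.4703 Ω
Step 3 — Series combination: Z_total = R + C = 778 - j0.4703 Ω = 778∠-0.0° Ω.
Step 4 — Source phasor: V = 48∠-45.0° V = 33.94 - j33.94 V.
Step 5 — Ohm's law: I = V / Z_total = (33.94 - j33.94) / (778 - j0.4703) = 0.04365 - j0.0436 A.
Step 6 — Convert to polar: |I| = 0.0617 A, ∠I = -45.0°.

I = 0.0617∠-45.0° A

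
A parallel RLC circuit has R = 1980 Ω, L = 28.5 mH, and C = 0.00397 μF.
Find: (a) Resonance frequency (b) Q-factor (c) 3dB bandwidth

Step 1 — Resonance: ω₀ = 1/√(LC) = 1/√(0.0285·3.97e-09) = 9.401e+04 rad/s.
Step 2 — f₀ = ω₀/(2π) = 1.496e+04 Hz.
Step 3 — Parallel Q: Q = R/(ω₀L) = 1980/(9.401e+04·0.0285) = 0.739.
Step 4 — Bandwidth: Δω = ω₀/Q = 1.272e+05 rad/s; BW = Δω/(2π) = 2.025e+04 Hz.

(a) f₀ = 1.496e+04 Hz  (b) Q = 0.739  (c) BW = 2.025e+04 Hz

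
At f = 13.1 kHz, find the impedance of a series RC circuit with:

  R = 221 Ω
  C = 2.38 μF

Step 1 — Angular frequency: ω = 2π·f = 2π·1.31e+04 = 8.231e+04 rad/s.
Step 2 — Component impedances:
  R: Z = R = 221 Ω
  C: Z = 1/(jωC) = -j/(ω·C) = 0 - j5.105 Ω
Step 3 — Series combination: Z_total = R + C = 221 - j5.105 Ω = 221.1∠-1.3° Ω.

Z = 221 - j5.105 Ω = 221.1∠-1.3° Ω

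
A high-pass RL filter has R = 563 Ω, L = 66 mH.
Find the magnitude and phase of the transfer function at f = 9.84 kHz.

Step 1 — Angular frequency: ω = 2π·9840 = 6.183e+04 rad/s.
Step 2 — Transfer function: H(jω) = jωL/(R + jωL).
Step 3 — Numerator jωL = j·4081; denominator R + jωL = 563 + j4081.
Step 4 — H = 0.9813 + j0.1354.
Step 5 — Magnitude: |H| = 0.9906 (-0.1 dB); phase: φ = 7.9°.

|H| = 0.9906 (-0.1 dB), φ = 7.9°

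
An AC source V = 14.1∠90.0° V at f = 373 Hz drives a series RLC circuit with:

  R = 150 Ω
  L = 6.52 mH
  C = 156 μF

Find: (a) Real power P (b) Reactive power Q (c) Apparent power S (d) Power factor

Step 1 — Angular frequency: ω = 2π·f = 2π·373 = 2344 rad/s.
Step 2 — Component impedances:
  R: Z = R = 150 Ω
  L: Z = jωL = j·2344·0.00652 = 0 + j15.28 Ω
  C: Z = 1/(jωC) = -j/(ω·C) = 0 - j2.735 Ω
Step 3 — Series combination: Z_total = R + L + C = 150 + j12.55 Ω = 150.5∠4.8° Ω.
Step 4 — Source phasor: V = 14.1∠90.0° V = 0 + j14.1 V.
Step 5 — Current: I = V / Z = 0.007807 + j0.09335 A = 0.09367∠85.2° A.
Step 6 — Complex power: S = V·I* = 1.316 + j0.1101 VA.
Step 7 — Real power: P = Re(S) = 1.316 W.
Step 8 — Reactive power: Q = Im(S) = 0.1101 VAR.
Step 9 — Apparent power: |S| = 1.321 VA.
Step 10 — Power factor: PF = P/|S| = 0.9965 (lagging).

(a) P = 1.316 W  (b) Q = 0.1101 VAR  (c) S = 1.321 VA  (d) PF = 0.9965 (lagging)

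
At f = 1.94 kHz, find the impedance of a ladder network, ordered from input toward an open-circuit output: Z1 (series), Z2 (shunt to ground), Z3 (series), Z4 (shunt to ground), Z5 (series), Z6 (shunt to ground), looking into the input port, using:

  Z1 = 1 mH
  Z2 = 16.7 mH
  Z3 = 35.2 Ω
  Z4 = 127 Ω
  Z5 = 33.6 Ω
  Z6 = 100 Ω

Step 1 — Angular frequency: ω = 2π·f = 2π·1940 = 1.219e+04 rad/s.
Step 2 — Component impedances:
  Z1: Z = jωL = j·1.219e+04·0.001 = 0 + j12.19 Ω
  Z2: Z = jωL = j·1.219e+04·0.0167 = 0 + j203.6 Ω
  Z3: Z = R = 35.2 Ω
  Z4: Z = R = 127 Ω
  Z5: Z = R = 33.6 Ω
  Z6: Z = R = 100 Ω
Step 3 — Ladder network (open output): work backward from the far end, alternating series and parallel combinations. Z_in = 80.71 + j51.96 Ω = 95.99∠32.8° Ω.

Z = 80.71 + j51.96 Ω = 95.99∠32.8° Ω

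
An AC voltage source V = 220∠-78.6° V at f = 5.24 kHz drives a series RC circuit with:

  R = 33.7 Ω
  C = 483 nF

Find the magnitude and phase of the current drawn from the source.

Step 1 — Angular frequency: ω = 2π·f = 2π·5240 = 3.292e+04 rad/s.
Step 2 — Component impedances:
  R: Z = R = 33.7 Ω
  C: Z = 1/(jωC) = -j/(ω·C) = 0 - j62.88 Ω
Step 3 — Series combination: Z_total = R + C = 33.7 - j62.88 Ω = 71.35∠-61.8° Ω.
Step 4 — Source phasor: V = 220∠-78.6° V = 43.48 - j215.7 V.
Step 5 — Ohm's law: I = V / Z_total = (43.48 - j215.7) / (33.7 - j62.88) = 2.952 - j0.8906 A.
Step 6 — Convert to polar: |I| = 3.084 A, ∠I = -16.8°.

I = 3.084∠-16.8° A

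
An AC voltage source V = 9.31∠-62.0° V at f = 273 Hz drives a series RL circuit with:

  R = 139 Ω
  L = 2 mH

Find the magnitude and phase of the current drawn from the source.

Step 1 — Angular frequency: ω = 2π·f = 2π·273 = 1715 rad/s.
Step 2 — Component impedances:
  R: Z = R = 139 Ω
  L: Z = jωL = j·1715·0.002 = 0 + j3.431 Ω
Step 3 — Series combination: Z_total = R + L = 139 + j3.431 Ω = 139∠1.4° Ω.
Step 4 — Source phasor: V = 9.31∠-62.0° V = 4.371 - j8.22 V.
Step 5 — Ohm's law: I = V / Z_total = (4.371 - j8.22) / (139 + j3.431) = 0.02997 - j0.05988 A.
Step 6 — Convert to polar: |I| = 0.06696 A, ∠I = -63.4°.

I = 0.06696∠-63.4° A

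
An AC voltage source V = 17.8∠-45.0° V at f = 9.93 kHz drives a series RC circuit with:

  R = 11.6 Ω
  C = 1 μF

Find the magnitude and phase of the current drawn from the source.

Step 1 — Angular frequency: ω = 2π·f = 2π·9930 = 6.239e+04 rad/s.
Step 2 — Component impedances:
  R: Z = R = 11.6 Ω
  C: Z = 1/(jωC) = -j/(ω·C) = 0 - j16.03 Ω
Step 3 — Series combination: Z_total = R + C = 11.6 - j16.03 Ω = 19.79∠-54.1° Ω.
Step 4 — Source phasor: V = 17.8∠-45.0° V = 12.59 - j12.59 V.
Step 5 — Ohm's law: I = V / Z_total = (12.59 - j12.59) / (11.6 - j16.03) = 0.8883 + j0.1424 A.
Step 6 — Convert to polar: |I| = 0.8997 A, ∠I = 9.1°.

I = 0.8997∠9.1° A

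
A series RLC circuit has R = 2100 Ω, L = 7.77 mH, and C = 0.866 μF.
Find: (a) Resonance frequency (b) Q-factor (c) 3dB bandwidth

Step 1 — Resonance: ω₀ = 1/√(LC) = 1/√(0.00777·8.66e-07) = 1.219e+04 rad/s.
Step 2 — f₀ = ω₀/(2π) = 1940 Hz.
Step 3 — Series Q: Q = ω₀L/R = 1.219e+04·0.00777/2100 = 0.04511.
Step 4 — Bandwidth: Δω = ω₀/Q = 2.703e+05 rad/s; BW = Δω/(2π) = 4.301e+04 Hz.

(a) f₀ = 1940 Hz  (b) Q = 0.04511  (c) BW = 4.301e+04 Hz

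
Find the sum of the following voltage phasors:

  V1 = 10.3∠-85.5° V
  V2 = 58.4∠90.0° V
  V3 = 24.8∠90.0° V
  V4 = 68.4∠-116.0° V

Step 1 — Convert each phasor to rectangular form:
  V1 = 10.3·(cos(-85.5°) + j·sin(-85.5°)) = 0.8081 - j10.27 V
  V2 = 58.4·(cos(90.0°) + j·sin(90.0°)) = 0 + j58.4 V
  V3 = 24.8·(cos(90.0°) + j·sin(90.0°)) = 0 + j24.8 V
  V4 = 68.4·(cos(-116.0°) + j·sin(-116.0°)) = -29.98 - j61.48 V
Step 2 — Sum components: V_total = -29.18 + j11.45 V.
Step 3 — Convert to polar: |V_total| = 31.34 V, ∠V_total = 158.6°.

V_total = 31.34∠158.6° V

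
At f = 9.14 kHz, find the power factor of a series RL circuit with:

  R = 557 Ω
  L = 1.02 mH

Step 1 — Angular frequency: ω = 2π·f = 2π·9140 = 5.743e+04 rad/s.
Step 2 — Component impedances:
  R: Z = R = 557 Ω
  L: Z = jωL = j·5.743e+04·0.00102 = 0 + j58.58 Ω
Step 3 — Series combination: Z_total = R + L = 557 + j58.58 Ω = 560.1∠6.0° Ω.
Step 4 — Power factor: PF = cos(φ) = Re(Z)/|Z| = 557/560.1 = 0.9945.
Step 5 — Type: Im(Z) = 58.58 ⇒ lagging (phase φ = 6.0°).

PF = 0.9945 (lagging, φ = 6.0°)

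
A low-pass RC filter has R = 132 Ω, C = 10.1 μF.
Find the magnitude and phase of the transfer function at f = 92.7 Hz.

Step 1 — Angular frequency: ω = 2π·92.7 = 582.5 rad/s.
Step 2 — Transfer function: H(jω) = 1/(1 + jωRC).
Step 3 — Denominator: 1 + jωRC = 1 + j·582.5·132·1.01e-05 = 1 + j0.7765.
Step 4 — H = 0.6238 - j0.4844.
Step 5 — Magnitude: |H| = 0.7898 (-2.0 dB); phase: φ = -37.8°.

|H| = 0.7898 (-2.0 dB), φ = -37.8°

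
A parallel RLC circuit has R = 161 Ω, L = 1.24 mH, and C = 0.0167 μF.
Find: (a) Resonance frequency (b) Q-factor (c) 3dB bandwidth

Step 1 — Resonance: ω₀ = 1/√(LC) = 1/√(0.00124·1.67e-08) = 2.198e+05 rad/s.
Step 2 — f₀ = ω₀/(2π) = 3.497e+04 Hz.
Step 3 — Parallel Q: Q = R/(ω₀L) = 161/(2.198e+05·0.00124) = 0.5908.
Step 4 — Bandwidth: Δω = ω₀/Q = 3.719e+05 rad/s; BW = Δω/(2π) = 5.919e+04 Hz.

(a) f₀ = 3.497e+04 Hz  (b) Q = 0.5908  (c) BW = 5.919e+04 Hz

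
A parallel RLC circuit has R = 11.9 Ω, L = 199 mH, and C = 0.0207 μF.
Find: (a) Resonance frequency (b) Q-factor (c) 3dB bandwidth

Step 1 — Resonance: ω₀ = 1/√(LC) = 1/√(0.199·2.07e-08) = 1.558e+04 rad/s.
Step 2 — f₀ = ω₀/(2π) = 2480 Hz.
Step 3 — Parallel Q: Q = R/(ω₀L) = 11.9/(1.558e+04·0.199) = 0.003838.
Step 4 — Bandwidth: Δω = ω₀/Q = 4.06e+06 rad/s; BW = Δω/(2π) = 6.461e+05 Hz.

(a) f₀ = 2480 Hz  (b) Q = 0.003838  (c) BW = 6.461e+05 Hz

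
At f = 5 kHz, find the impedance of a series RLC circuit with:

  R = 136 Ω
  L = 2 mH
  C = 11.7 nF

Step 1 — Angular frequency: ω = 2π·f = 2π·5000 = 3.142e+04 rad/s.
Step 2 — Component impedances:
  R: Z = R = 136 Ω
  L: Z = jωL = j·3.142e+04·0.002 = 0 + j62.83 Ω
  C: Z = 1/(jωC) = -j/(ω·C) = 0 - j2721 Ω
Step 3 — Series combination: Z_total = R + L + C = 136 - j2658 Ω = 2661∠-87.1° Ω.

Z = 136 - j2658 Ω = 2661∠-87.1° Ω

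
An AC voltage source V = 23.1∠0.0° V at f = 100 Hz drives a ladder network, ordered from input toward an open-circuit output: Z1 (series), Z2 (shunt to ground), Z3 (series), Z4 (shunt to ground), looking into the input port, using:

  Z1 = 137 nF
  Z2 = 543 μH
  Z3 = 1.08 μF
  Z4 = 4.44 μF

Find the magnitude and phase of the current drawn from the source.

Step 1 — Angular frequency: ω = 2π·f = 2π·100 = 628.3 rad/s.
Step 2 — Component impedances:
  Z1: Z = 1/(jωC) = -j/(ω·C) = 0 - j1.162e+04 Ω
  Z2: Z = jωL = j·628.3·0.000543 = 0 + j0.3412 Ω
  Z3: Z = 1/(jωC) = -j/(ω·C) = 0 - j1474 Ω
  Z4: Z = 1/(jωC) = -j/(ω·C) = 0 - j358.5 Ω
Step 3 — Ladder network (open output): work backward from the far end, alternating series and parallel combinations. Z_in = 0 - j1.162e+04 Ω = 1.162e+04∠-90.0° Ω.
Step 4 — Source phasor: V = 23.1∠0.0° V = 23.1 V.
Step 5 — Ohm's law: I = V / Z_total = (23.1) / (0 - j1.162e+04) = 0 + j0.001988 A.
Step 6 — Convert to polar: |I| = 0.001988 A, ∠I = 90.0°.

I = 0.001988∠90.0° A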